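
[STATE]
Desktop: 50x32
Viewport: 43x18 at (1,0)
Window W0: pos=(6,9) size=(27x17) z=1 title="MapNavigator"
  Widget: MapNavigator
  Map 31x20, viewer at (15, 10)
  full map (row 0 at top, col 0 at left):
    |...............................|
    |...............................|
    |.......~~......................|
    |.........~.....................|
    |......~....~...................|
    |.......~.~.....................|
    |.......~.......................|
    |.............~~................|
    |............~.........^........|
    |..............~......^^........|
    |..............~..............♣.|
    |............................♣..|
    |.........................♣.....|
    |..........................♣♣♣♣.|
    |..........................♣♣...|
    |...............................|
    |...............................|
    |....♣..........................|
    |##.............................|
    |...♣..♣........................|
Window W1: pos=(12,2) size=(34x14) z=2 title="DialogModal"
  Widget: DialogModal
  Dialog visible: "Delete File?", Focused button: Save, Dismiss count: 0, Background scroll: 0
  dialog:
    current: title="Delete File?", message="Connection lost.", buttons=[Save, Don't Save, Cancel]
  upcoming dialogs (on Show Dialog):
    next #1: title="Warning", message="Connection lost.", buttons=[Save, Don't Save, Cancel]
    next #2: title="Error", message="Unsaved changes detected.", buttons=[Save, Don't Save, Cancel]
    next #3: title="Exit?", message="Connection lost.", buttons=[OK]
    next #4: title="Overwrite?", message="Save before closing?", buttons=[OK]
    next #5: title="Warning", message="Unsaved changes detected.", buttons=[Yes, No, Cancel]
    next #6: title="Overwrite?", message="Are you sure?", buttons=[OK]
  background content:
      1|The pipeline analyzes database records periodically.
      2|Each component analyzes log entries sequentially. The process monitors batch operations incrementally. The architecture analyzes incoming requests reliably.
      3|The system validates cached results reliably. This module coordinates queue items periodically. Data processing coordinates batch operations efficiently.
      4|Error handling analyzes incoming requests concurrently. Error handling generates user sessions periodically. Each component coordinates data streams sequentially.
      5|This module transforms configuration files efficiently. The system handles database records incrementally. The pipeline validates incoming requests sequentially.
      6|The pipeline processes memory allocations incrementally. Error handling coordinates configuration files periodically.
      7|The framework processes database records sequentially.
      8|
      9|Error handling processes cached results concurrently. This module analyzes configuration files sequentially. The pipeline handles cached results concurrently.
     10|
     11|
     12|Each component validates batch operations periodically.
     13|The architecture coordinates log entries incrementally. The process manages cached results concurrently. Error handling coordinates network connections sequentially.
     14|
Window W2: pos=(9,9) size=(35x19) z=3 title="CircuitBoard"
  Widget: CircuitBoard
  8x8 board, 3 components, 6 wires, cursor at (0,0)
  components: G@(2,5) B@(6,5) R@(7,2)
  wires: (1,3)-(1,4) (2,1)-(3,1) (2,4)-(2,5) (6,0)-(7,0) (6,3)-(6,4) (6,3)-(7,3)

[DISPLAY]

                                           
                                           
           ┏━━━━━━━━━━━━━━━━━━━━━━━━━━━━━━━
           ┃ DialogModal                   
           ┠───────────────────────────────
           ┃The pipeline analyzes database 
           ┃Each component analyzes log ent
           ┃Th┌──────────────────────────┐s
           ┃Er│       Delete File?       │n
     ┏━━┏━━━━━━━━━━━━━━━━━━━━━━━━━━━━━━━━━┓
     ┃ M┃ CircuitBoard                    ┃
     ┠──┠─────────────────────────────────┨
     ┃..┃   0 1 2 3 4 5 6 7               ┃
     ┃..┃0  [.]                           ┃
     ┃..┃                                 ┃
     ┃..┃1               · ─ ·            ┃
     ┃..┃                                 ┃
     ┃..┃2       ·           · ─ G        ┃


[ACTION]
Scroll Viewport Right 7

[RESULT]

                                           
                                           
     ┏━━━━━━━━━━━━━━━━━━━━━━━━━━━━━━━━┓    
     ┃ DialogModal                    ┃    
     ┠────────────────────────────────┨    
     ┃The pipeline analyzes database r┃    
     ┃Each component analyzes log entr┃    
     ┃Th┌──────────────────────────┐su┃    
     ┃Er│       Delete File?       │ng┃    
━━┏━━━━━━━━━━━━━━━━━━━━━━━━━━━━━━━━━┓a┃    
 M┃ CircuitBoard                    ┃l┃    
──┠─────────────────────────────────┨e┃    
..┃   0 1 2 3 4 5 6 7               ┃ ┃    
..┃0  [.]                           ┃ ┃    
..┃                                 ┃ ┃    
..┃1               · ─ ·            ┃━┛    
..┃                                 ┃      
..┃2       ·           · ─ G        ┃      


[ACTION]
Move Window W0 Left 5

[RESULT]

                                           
                                           
     ┏━━━━━━━━━━━━━━━━━━━━━━━━━━━━━━━━┓    
     ┃ DialogModal                    ┃    
     ┠────────────────────────────────┨    
     ┃The pipeline analyzes database r┃    
     ┃Each component analyzes log entr┃    
     ┃Th┌──────────────────────────┐su┃    
     ┃Er│       Delete File?       │ng┃    
━━┏━━━━━━━━━━━━━━━━━━━━━━━━━━━━━━━━━┓a┃    
av┃ CircuitBoard                    ┃l┃    
──┠─────────────────────────────────┨e┃    
..┃   0 1 2 3 4 5 6 7               ┃ ┃    
.~┃0  [.]                           ┃ ┃    
..┃                                 ┃ ┃    
..┃1               · ─ ·            ┃━┛    
..┃                                 ┃      
..┃2       ·           · ─ G        ┃      


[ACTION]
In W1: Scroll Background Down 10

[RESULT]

                                           
                                           
     ┏━━━━━━━━━━━━━━━━━━━━━━━━━━━━━━━━┓    
     ┃ DialogModal                    ┃    
     ┠────────────────────────────────┨    
     ┃                                ┃    
     ┃Each component validates batch o┃    
     ┃Th┌──────────────────────────┐og┃    
     ┃  │       Delete File?       │  ┃    
━━┏━━━━━━━━━━━━━━━━━━━━━━━━━━━━━━━━━┓ ┃    
av┃ CircuitBoard                    ┃ ┃    
──┠─────────────────────────────────┨ ┃    
..┃   0 1 2 3 4 5 6 7               ┃ ┃    
.~┃0  [.]                           ┃ ┃    
..┃                                 ┃ ┃    
..┃1               · ─ ·            ┃━┛    
..┃                                 ┃      
..┃2       ·           · ─ G        ┃      


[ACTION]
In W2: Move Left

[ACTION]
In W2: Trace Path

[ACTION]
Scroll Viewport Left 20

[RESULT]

                                           
                                           
            ┏━━━━━━━━━━━━━━━━━━━━━━━━━━━━━━
            ┃ DialogModal                  
            ┠──────────────────────────────
            ┃                              
            ┃Each component validates batch
            ┃Th┌──────────────────────────┐
            ┃  │       Delete File?       │
 ┏━━━━━━━┏━━━━━━━━━━━━━━━━━━━━━━━━━━━━━━━━━
 ┃ MapNav┃ CircuitBoard                    
 ┠───────┠─────────────────────────────────
 ┃...~...┃   0 1 2 3 4 5 6 7               
 ┃....~.~┃0  [.]                           
 ┃....~..┃                                 
 ┃.......┃1               · ─ ·            
 ┃.......┃                                 
 ┃.......┃2       ·           · ─ G        


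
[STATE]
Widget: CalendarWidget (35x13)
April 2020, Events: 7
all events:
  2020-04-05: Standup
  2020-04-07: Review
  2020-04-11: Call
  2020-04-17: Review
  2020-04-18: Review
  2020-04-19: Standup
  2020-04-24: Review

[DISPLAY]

             April 2020            
Mo Tu We Th Fr Sa Su               
       1  2  3  4  5*              
 6  7*  8  9 10 11* 12             
13 14 15 16 17* 18* 19*            
20 21 22 23 24* 25 26              
27 28 29 30                        
                                   
                                   
                                   
                                   
                                   
                                   


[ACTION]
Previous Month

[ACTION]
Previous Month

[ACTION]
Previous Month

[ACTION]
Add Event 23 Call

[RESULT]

            January 2020           
Mo Tu We Th Fr Sa Su               
       1  2  3  4  5               
 6  7  8  9 10 11 12               
13 14 15 16 17 18 19               
20 21 22 23* 24 25 26              
27 28 29 30 31                     
                                   
                                   
                                   
                                   
                                   
                                   


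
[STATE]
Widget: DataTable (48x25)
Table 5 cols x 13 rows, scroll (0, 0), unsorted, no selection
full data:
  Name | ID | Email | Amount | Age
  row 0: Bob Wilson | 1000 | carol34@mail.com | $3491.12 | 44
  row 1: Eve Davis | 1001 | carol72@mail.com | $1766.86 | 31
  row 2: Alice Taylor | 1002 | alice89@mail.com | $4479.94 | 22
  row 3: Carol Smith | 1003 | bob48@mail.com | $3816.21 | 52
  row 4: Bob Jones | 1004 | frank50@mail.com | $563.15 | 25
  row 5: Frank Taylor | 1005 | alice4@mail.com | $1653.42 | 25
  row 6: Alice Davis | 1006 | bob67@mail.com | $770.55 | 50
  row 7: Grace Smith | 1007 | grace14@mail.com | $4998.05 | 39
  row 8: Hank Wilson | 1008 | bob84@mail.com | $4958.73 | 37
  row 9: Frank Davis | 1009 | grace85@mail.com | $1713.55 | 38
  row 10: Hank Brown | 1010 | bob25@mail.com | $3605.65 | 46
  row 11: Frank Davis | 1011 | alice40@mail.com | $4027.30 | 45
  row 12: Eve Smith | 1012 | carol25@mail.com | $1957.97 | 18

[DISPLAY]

Name        │ID  │Email           │Amount  │Age 
────────────┼────┼────────────────┼────────┼─── 
Bob Wilson  │1000│carol34@mail.com│$3491.12│44  
Eve Davis   │1001│carol72@mail.com│$1766.86│31  
Alice Taylor│1002│alice89@mail.com│$4479.94│22  
Carol Smith │1003│bob48@mail.com  │$3816.21│52  
Bob Jones   │1004│frank50@mail.com│$563.15 │25  
Frank Taylor│1005│alice4@mail.com │$1653.42│25  
Alice Davis │1006│bob67@mail.com  │$770.55 │50  
Grace Smith │1007│grace14@mail.com│$4998.05│39  
Hank Wilson │1008│bob84@mail.com  │$4958.73│37  
Frank Davis │1009│grace85@mail.com│$1713.55│38  
Hank Brown  │1010│bob25@mail.com  │$3605.65│46  
Frank Davis │1011│alice40@mail.com│$4027.30│45  
Eve Smith   │1012│carol25@mail.com│$1957.97│18  
                                                
                                                
                                                
                                                
                                                
                                                
                                                
                                                
                                                
                                                


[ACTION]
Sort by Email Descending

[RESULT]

Name        │ID  │Email          ▼│Amount  │Age 
────────────┼────┼────────────────┼────────┼─── 
Frank Davis │1009│grace85@mail.com│$1713.55│38  
Grace Smith │1007│grace14@mail.com│$4998.05│39  
Bob Jones   │1004│frank50@mail.com│$563.15 │25  
Eve Davis   │1001│carol72@mail.com│$1766.86│31  
Bob Wilson  │1000│carol34@mail.com│$3491.12│44  
Eve Smith   │1012│carol25@mail.com│$1957.97│18  
Hank Wilson │1008│bob84@mail.com  │$4958.73│37  
Alice Davis │1006│bob67@mail.com  │$770.55 │50  
Carol Smith │1003│bob48@mail.com  │$3816.21│52  
Hank Brown  │1010│bob25@mail.com  │$3605.65│46  
Alice Taylor│1002│alice89@mail.com│$4479.94│22  
Frank Taylor│1005│alice4@mail.com │$1653.42│25  
Frank Davis │1011│alice40@mail.com│$4027.30│45  
                                                
                                                
                                                
                                                
                                                
                                                
                                                
                                                
                                                
                                                


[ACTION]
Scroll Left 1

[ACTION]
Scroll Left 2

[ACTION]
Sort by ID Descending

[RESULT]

Name        │ID ▼│Email           │Amount  │Age 
────────────┼────┼────────────────┼────────┼─── 
Eve Smith   │1012│carol25@mail.com│$1957.97│18  
Frank Davis │1011│alice40@mail.com│$4027.30│45  
Hank Brown  │1010│bob25@mail.com  │$3605.65│46  
Frank Davis │1009│grace85@mail.com│$1713.55│38  
Hank Wilson │1008│bob84@mail.com  │$4958.73│37  
Grace Smith │1007│grace14@mail.com│$4998.05│39  
Alice Davis │1006│bob67@mail.com  │$770.55 │50  
Frank Taylor│1005│alice4@mail.com │$1653.42│25  
Bob Jones   │1004│frank50@mail.com│$563.15 │25  
Carol Smith │1003│bob48@mail.com  │$3816.21│52  
Alice Taylor│1002│alice89@mail.com│$4479.94│22  
Eve Davis   │1001│carol72@mail.com│$1766.86│31  
Bob Wilson  │1000│carol34@mail.com│$3491.12│44  
                                                
                                                
                                                
                                                
                                                
                                                
                                                
                                                
                                                
                                                


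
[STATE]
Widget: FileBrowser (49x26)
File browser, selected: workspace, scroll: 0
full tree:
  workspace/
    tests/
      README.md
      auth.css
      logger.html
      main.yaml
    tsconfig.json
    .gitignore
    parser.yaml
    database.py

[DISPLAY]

> [-] workspace/                                 
    [+] tests/                                   
    tsconfig.json                                
    .gitignore                                   
    parser.yaml                                  
    database.py                                  
                                                 
                                                 
                                                 
                                                 
                                                 
                                                 
                                                 
                                                 
                                                 
                                                 
                                                 
                                                 
                                                 
                                                 
                                                 
                                                 
                                                 
                                                 
                                                 
                                                 


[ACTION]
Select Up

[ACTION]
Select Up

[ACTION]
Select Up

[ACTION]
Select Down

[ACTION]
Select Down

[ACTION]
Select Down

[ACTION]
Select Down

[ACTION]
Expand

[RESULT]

  [-] workspace/                                 
    [+] tests/                                   
    tsconfig.json                                
    .gitignore                                   
  > parser.yaml                                  
    database.py                                  
                                                 
                                                 
                                                 
                                                 
                                                 
                                                 
                                                 
                                                 
                                                 
                                                 
                                                 
                                                 
                                                 
                                                 
                                                 
                                                 
                                                 
                                                 
                                                 
                                                 


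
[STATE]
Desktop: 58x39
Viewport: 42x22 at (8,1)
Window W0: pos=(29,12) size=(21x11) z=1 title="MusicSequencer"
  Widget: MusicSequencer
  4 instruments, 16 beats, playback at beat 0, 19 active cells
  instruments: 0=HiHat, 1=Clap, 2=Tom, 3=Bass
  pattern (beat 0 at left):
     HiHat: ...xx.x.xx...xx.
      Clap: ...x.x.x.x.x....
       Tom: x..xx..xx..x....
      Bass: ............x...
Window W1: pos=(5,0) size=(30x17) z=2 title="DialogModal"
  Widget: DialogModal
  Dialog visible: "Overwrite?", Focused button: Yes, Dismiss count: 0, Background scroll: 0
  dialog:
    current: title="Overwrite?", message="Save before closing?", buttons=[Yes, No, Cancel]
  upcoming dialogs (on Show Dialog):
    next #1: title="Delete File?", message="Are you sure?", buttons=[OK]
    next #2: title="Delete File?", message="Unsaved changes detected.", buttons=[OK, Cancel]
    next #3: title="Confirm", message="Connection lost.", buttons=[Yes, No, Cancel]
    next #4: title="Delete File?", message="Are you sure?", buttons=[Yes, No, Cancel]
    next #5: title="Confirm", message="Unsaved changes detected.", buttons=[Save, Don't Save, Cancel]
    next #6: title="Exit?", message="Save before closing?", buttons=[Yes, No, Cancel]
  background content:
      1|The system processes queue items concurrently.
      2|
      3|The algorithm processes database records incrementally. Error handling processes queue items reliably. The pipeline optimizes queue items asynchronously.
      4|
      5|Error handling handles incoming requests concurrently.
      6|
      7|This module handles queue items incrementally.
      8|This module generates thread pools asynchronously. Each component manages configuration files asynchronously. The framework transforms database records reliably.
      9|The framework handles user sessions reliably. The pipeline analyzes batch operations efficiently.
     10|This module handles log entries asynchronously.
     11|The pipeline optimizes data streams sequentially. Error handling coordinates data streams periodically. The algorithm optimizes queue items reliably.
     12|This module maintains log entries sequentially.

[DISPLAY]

ialogModal                ┃               
──────────────────────────┨               
e system processes queue i┃               
                          ┃               
e algorithm processes data┃               
                          ┃               
┌──────────────────────┐om┃               
│      Overwrite?      │  ┃               
│ Save before closing? │it┃               
│ [Yes]  No   Cancel   │ad┃               
└──────────────────────┘ s┃               
is module handles log entr┃━━━━━━━━━━━━━━┓
e pipeline optimizes data ┃cSequencer    ┃
is module maintains log en┃──────────────┨
                          ┃ ▼123456789012┃
━━━━━━━━━━━━━━━━━━━━━━━━━━┛t···██·█·██···┃
                     ┃  Clap···█·█·█·█·█·┃
                     ┃   Tom█··██··██··█·┃
                     ┃  Bass············█┃
                     ┃                   ┃
                     ┃                   ┃
                     ┗━━━━━━━━━━━━━━━━━━━┛


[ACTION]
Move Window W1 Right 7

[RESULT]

    ┃ DialogModal                ┃        
    ┠────────────────────────────┨        
    ┃The system processes queue i┃        
    ┃                            ┃        
    ┃The algorithm processes data┃        
    ┃                            ┃        
    ┃Er┌──────────────────────┐om┃        
    ┃  │      Overwrite?      │  ┃        
    ┃Th│ Save before closing? │it┃        
    ┃Th│ [Yes]  No   Cancel   │ad┃        
    ┃Th└──────────────────────┘ s┃        
    ┃This module handles log entr┃━━━━━━━┓
    ┃The pipeline optimizes data ┃cer    ┃
    ┃This module maintains log en┃───────┨
    ┃                            ┃6789012┃
    ┗━━━━━━━━━━━━━━━━━━━━━━━━━━━━┛█·██···┃
                     ┃  Clap···█·█·█·█·█·┃
                     ┃   Tom█··██··██··█·┃
                     ┃  Bass············█┃
                     ┃                   ┃
                     ┃                   ┃
                     ┗━━━━━━━━━━━━━━━━━━━┛


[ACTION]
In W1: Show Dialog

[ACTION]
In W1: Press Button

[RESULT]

    ┃ DialogModal                ┃        
    ┠────────────────────────────┨        
    ┃The system processes queue i┃        
    ┃                            ┃        
    ┃The algorithm processes data┃        
    ┃                            ┃        
    ┃Error handling handles incom┃        
    ┃                            ┃        
    ┃This module handles queue it┃        
    ┃This module generates thread┃        
    ┃The framework handles user s┃        
    ┃This module handles log entr┃━━━━━━━┓
    ┃The pipeline optimizes data ┃cer    ┃
    ┃This module maintains log en┃───────┨
    ┃                            ┃6789012┃
    ┗━━━━━━━━━━━━━━━━━━━━━━━━━━━━┛█·██···┃
                     ┃  Clap···█·█·█·█·█·┃
                     ┃   Tom█··██··██··█·┃
                     ┃  Bass············█┃
                     ┃                   ┃
                     ┃                   ┃
                     ┗━━━━━━━━━━━━━━━━━━━┛


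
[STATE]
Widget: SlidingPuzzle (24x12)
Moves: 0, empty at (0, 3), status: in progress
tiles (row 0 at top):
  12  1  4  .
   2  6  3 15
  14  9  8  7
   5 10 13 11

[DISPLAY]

┌────┬────┬────┬────┐   
│ 12 │  1 │  4 │    │   
├────┼────┼────┼────┤   
│  2 │  6 │  3 │ 15 │   
├────┼────┼────┼────┤   
│ 14 │  9 │  8 │  7 │   
├────┼────┼────┼────┤   
│  5 │ 10 │ 13 │ 11 │   
└────┴────┴────┴────┘   
Moves: 0                
                        
                        


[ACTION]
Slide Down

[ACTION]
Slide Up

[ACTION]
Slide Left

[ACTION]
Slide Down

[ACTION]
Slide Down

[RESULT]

┌────┬────┬────┬────┐   
│ 12 │  1 │  4 │    │   
├────┼────┼────┼────┤   
│  2 │  6 │  3 │ 15 │   
├────┼────┼────┼────┤   
│ 14 │  9 │  8 │  7 │   
├────┼────┼────┼────┤   
│  5 │ 10 │ 13 │ 11 │   
└────┴────┴────┴────┘   
Moves: 2                
                        
                        


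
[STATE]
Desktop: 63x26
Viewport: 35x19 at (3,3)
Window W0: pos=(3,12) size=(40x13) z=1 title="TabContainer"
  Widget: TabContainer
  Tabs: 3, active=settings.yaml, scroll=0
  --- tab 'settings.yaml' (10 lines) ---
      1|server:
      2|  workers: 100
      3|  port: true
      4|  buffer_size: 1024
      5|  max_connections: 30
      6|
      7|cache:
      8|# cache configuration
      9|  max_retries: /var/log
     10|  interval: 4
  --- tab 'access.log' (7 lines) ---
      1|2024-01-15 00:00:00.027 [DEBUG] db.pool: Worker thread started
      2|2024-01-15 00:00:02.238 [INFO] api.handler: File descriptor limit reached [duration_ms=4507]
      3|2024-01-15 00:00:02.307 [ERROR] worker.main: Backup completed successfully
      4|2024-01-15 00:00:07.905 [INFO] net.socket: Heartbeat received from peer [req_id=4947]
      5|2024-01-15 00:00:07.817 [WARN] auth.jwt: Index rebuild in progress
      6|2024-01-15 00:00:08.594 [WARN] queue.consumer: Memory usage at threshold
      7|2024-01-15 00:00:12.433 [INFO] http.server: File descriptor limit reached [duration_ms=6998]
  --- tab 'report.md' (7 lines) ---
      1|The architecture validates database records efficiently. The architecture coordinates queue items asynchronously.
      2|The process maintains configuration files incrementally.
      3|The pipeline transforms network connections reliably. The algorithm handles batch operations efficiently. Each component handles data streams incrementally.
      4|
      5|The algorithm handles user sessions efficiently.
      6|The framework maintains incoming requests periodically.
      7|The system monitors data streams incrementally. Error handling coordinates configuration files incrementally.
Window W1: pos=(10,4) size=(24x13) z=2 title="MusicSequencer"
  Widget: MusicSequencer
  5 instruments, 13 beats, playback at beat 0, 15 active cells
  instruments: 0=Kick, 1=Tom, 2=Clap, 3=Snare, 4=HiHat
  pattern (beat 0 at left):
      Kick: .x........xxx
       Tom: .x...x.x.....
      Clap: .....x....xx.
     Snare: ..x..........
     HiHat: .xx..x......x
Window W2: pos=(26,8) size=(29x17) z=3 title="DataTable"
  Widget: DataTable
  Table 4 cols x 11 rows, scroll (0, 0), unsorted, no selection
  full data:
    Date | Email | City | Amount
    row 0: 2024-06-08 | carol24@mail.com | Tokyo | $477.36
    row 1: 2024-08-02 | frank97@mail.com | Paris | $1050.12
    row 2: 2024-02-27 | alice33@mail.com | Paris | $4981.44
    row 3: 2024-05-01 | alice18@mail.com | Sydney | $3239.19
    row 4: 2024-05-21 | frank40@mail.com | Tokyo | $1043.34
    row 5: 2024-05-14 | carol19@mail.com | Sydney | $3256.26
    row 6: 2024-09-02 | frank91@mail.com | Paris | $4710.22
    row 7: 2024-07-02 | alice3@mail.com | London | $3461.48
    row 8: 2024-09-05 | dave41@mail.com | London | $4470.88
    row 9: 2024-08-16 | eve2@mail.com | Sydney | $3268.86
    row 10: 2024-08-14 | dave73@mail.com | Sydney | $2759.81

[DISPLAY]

                                   
       ┏━━━━━━━━━━━━━━━━━━━━━━┓    
       ┃ MusicSequencer       ┃    
       ┠──────────────────────┨    
       ┃      ▼123456789012   ┃    
       ┃  Kick·█·······┏━━━━━━━━━━━
       ┃   Tom·█···█·█·┃ DataTable 
       ┃  Clap·····█···┠───────────
       ┃ Snare··█······┃Date      │
┏━━━━━━┃ HiHat·██··█···┃──────────┼
┃ TabCo┃               ┃2024-06-08│
┠──────┃               ┃2024-08-02│
┃[setti┃               ┃2024-02-27│
┃──────┗━━━━━━━━━━━━━━━┃2024-05-01│
┃server:               ┃2024-05-21│
┃  workers: 100        ┃2024-05-14│
┃  port: true          ┃2024-09-02│
┃  buffer_size: 1024   ┃2024-07-02│
┃  max_connections: 30 ┃2024-09-05│


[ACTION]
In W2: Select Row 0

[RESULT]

                                   
       ┏━━━━━━━━━━━━━━━━━━━━━━┓    
       ┃ MusicSequencer       ┃    
       ┠──────────────────────┨    
       ┃      ▼123456789012   ┃    
       ┃  Kick·█·······┏━━━━━━━━━━━
       ┃   Tom·█···█·█·┃ DataTable 
       ┃  Clap·····█···┠───────────
       ┃ Snare··█······┃Date      │
┏━━━━━━┃ HiHat·██··█···┃──────────┼
┃ TabCo┃               ┃>024-06-08│
┠──────┃               ┃2024-08-02│
┃[setti┃               ┃2024-02-27│
┃──────┗━━━━━━━━━━━━━━━┃2024-05-01│
┃server:               ┃2024-05-21│
┃  workers: 100        ┃2024-05-14│
┃  port: true          ┃2024-09-02│
┃  buffer_size: 1024   ┃2024-07-02│
┃  max_connections: 30 ┃2024-09-05│


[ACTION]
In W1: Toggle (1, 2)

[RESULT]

                                   
       ┏━━━━━━━━━━━━━━━━━━━━━━┓    
       ┃ MusicSequencer       ┃    
       ┠──────────────────────┨    
       ┃      ▼123456789012   ┃    
       ┃  Kick·█·······┏━━━━━━━━━━━
       ┃   Tom·██··█·█·┃ DataTable 
       ┃  Clap·····█···┠───────────
       ┃ Snare··█······┃Date      │
┏━━━━━━┃ HiHat·██··█···┃──────────┼
┃ TabCo┃               ┃>024-06-08│
┠──────┃               ┃2024-08-02│
┃[setti┃               ┃2024-02-27│
┃──────┗━━━━━━━━━━━━━━━┃2024-05-01│
┃server:               ┃2024-05-21│
┃  workers: 100        ┃2024-05-14│
┃  port: true          ┃2024-09-02│
┃  buffer_size: 1024   ┃2024-07-02│
┃  max_connections: 30 ┃2024-09-05│


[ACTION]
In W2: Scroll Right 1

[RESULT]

                                   
       ┏━━━━━━━━━━━━━━━━━━━━━━┓    
       ┃ MusicSequencer       ┃    
       ┠──────────────────────┨    
       ┃      ▼123456789012   ┃    
       ┃  Kick·█·······┏━━━━━━━━━━━
       ┃   Tom·██··█·█·┃ DataTable 
       ┃  Clap·····█···┠───────────
       ┃ Snare··█······┃ate      │E
┏━━━━━━┃ HiHat·██··█···┃─────────┼─
┃ TabCo┃               ┃024-06-08│c
┠──────┃               ┃024-08-02│f
┃[setti┃               ┃024-02-27│a
┃──────┗━━━━━━━━━━━━━━━┃024-05-01│a
┃server:               ┃024-05-21│f
┃  workers: 100        ┃024-05-14│c
┃  port: true          ┃024-09-02│f
┃  buffer_size: 1024   ┃024-07-02│a
┃  max_connections: 30 ┃024-09-05│d


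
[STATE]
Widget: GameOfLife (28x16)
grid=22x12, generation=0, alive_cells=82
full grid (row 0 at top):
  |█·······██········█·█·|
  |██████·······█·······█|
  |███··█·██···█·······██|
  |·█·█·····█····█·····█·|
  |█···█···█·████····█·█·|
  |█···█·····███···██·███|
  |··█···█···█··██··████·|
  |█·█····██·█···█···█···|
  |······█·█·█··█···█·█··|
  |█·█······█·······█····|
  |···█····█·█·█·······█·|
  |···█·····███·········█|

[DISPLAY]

Gen: 0                      
█·······██········█·█·      
██████·······█·······█      
███··█·██···█·······██      
·█·█·····█····█·····█·      
█···█···█·████····█·█·      
█···█·····███···██·███      
··█···█···█··██··████·      
█·█····██·█···█···█···      
······█·█·█··█···█·█··      
█·█······█·······█····      
···█····█·█·█·······█·      
···█·····███·········█      
                            
                            
                            


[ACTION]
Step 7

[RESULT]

Gen: 7                      
··█···················      
·████·█············██·      
█··██·█············█·█      
█······█·█·········█·█      
█······██·██········██      
█··█···██·██··········      
█······██·██···███····      
·█····················      
······················      
······················      
······················      
······················      
                            
                            
                            


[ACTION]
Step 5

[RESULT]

Gen: 12                     
··················█·█·      
·██··············█···█      
·██·███··███·····█···█      
····██·····█·····█·█·█      
····███···█·······█··█      
·····███·███····█████·      
······█·········█·····      
················█·····      
······················      
······················      
······················      
······················      
                            
                            
                            


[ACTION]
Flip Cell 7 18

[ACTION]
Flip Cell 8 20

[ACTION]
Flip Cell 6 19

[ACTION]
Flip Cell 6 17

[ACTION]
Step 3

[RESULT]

Gen: 15                     
··███············█····      
·█·█·█····██····██··██      
··██·█··██·██···█·██··      
········██·██····█····      
·········█·██··█·█·█··      
·····█·█···██······█··      
·····█···█·█···█·█·███      
·····██·███·····█·····      
······················      
······················      
······················      
······················      
                            
                            
                            


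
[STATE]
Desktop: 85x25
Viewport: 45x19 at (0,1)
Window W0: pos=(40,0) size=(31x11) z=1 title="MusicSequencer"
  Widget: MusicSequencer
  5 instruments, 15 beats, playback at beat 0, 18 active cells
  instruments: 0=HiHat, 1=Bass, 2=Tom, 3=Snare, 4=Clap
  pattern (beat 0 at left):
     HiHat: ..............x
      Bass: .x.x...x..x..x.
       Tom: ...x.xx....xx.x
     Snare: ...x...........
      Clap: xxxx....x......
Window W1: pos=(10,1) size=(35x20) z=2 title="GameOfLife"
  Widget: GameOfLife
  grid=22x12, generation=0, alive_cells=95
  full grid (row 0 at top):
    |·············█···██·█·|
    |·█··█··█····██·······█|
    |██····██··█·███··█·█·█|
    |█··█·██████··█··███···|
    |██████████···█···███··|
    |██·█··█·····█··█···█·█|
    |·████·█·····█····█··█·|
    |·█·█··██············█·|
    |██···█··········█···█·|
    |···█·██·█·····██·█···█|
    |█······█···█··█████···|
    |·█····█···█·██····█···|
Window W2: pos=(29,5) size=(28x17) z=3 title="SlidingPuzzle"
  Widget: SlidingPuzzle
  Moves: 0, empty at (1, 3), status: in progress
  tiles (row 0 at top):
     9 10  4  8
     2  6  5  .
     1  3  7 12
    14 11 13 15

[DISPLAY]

          ┏━━━━━━━━━━━━━━━━━━━━━━━━━━━━━━━━━┓
          ┃ GameOfLife                      ┃
          ┠─────────────────────────────────┨
          ┃Gen: 0                           ┃
          ┃·············█···█┏━━━━━━━━━━━━━━━
          ┃·█··█··█····██····┃ SlidingPuzzle 
          ┃██····██··█·███··█┠───────────────
          ┃█··█·██████··█··██┃┌────┬────┬────
          ┃██████████···█···█┃│  9 │ 10 │  4 
          ┃██·█··█·····█··█··┃├────┼────┼────
          ┃·████·█·····█····█┃│  2 │  6 │  5 
          ┃·█·█··██··········┃├────┼────┼────
          ┃██···█··········█·┃│  1 │  3 │  7 
          ┃···█·██·█·····██·█┃├────┼────┼────
          ┃█······█···█··████┃│ 14 │ 11 │ 13 
          ┃·█····█···█·██····┃└────┴────┴────
          ┃                  ┃Moves: 0       
          ┃                  ┃               
          ┃                  ┃               


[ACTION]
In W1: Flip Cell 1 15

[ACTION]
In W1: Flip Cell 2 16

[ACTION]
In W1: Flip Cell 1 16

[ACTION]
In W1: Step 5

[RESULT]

          ┏━━━━━━━━━━━━━━━━━━━━━━━━━━━━━━━━━┓
          ┃ GameOfLife                      ┃
          ┠─────────────────────────────────┨
          ┃Gen: 5                           ┃
          ┃··················┏━━━━━━━━━━━━━━━
          ┃··················┃ SlidingPuzzle 
          ┃·█·······███······┠───────────────
          ┃·█·█·····██······█┃┌────┬────┬────
          ┃·██·······█·······┃│  9 │ 10 │  4 
          ┃······█····█······┃├────┼────┼────
          ┃·····███··········┃│  2 │  6 │  5 
          ┃·█················┃├────┼────┼────
          ┃··██············██┃│  1 │  3 │  7 
          ┃··············██··┃├────┼────┼────
          ┃···············█··┃│ 14 │ 11 │ 13 
          ┃··············█·██┃└────┴────┴────
          ┃                  ┃Moves: 0       
          ┃                  ┃               
          ┃                  ┃               
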